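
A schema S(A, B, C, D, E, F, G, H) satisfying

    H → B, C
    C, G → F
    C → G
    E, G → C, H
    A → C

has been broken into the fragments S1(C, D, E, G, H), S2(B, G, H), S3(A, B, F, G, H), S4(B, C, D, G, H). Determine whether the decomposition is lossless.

Chase test. Columns are A, B, C, D, E, F, G, H; row i has aⱼ where attribute j ∈ Si, else bᵢⱼ.
Initial tableau (one row per fragment):
  row 1: b11 b12 a3 a4 a5 b16 a7 a8
  row 2: b21 a2 b23 b24 b25 b26 a7 a8
  row 3: a1 a2 b33 b34 b35 a6 a7 a8
  row 4: b41 a2 a3 a4 b45 b46 a7 a8
Rows 1 and 2 agree on H; apply H→B, C and equate their B, C entries.
Rows 1 and 3 agree on H; apply H→B, C and equate their B, C entries.
Rows 1 and 2 agree on C, G; apply C, G→F and equate their F entries.
Rows 1 and 3 agree on C, G; apply C, G→F and equate their F entries.
Rows 1 and 4 agree on C, G; apply C, G→F and equate their F entries.
No row becomes fully distinguished — the join is lossy.

No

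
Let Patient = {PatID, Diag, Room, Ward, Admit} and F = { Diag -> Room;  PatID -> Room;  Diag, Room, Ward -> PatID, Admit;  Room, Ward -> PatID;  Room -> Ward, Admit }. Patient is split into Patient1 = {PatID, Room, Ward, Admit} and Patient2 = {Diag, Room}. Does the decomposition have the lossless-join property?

Yes

Common attributes: Patient1 ∩ Patient2 = {Room}.
Closure of {Room}: Room → Ward, Admit applies, adding Ward, Admit; Room, Ward → PatID applies, adding PatID. So (Room)⁺ = {PatID, Room, Ward, Admit}.
This closure contains every attribute of Patient1, so Patient1 ∩ Patient2 → Patient1. The join is lossless.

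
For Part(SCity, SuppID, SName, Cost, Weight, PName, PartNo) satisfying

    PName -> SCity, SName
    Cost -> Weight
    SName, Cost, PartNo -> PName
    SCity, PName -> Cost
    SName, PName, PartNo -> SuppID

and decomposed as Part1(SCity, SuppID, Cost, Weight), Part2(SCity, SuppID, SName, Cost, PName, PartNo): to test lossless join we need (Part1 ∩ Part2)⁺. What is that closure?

SCity, SuppID, Cost, Weight

Part1 ∩ Part2 = {SCity, SuppID, Cost}.
Cost → Weight applies, adding Weight
Closure: {SCity, SuppID, Cost, Weight}.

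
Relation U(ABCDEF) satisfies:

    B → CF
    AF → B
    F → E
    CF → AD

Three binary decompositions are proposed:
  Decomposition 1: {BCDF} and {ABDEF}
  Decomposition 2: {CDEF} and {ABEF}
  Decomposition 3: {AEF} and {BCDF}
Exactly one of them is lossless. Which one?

Decomposition 1: common = {BDF}, closure = {ABCDEF} → lossless.
Decomposition 2: common = {EF}, closure = {EF} → lossy.
Decomposition 3: common = {F}, closure = {EF} → lossy.

Decomposition 1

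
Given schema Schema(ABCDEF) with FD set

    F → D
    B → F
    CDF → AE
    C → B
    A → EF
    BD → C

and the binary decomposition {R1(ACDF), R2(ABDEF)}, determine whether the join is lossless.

Common attributes: R1 ∩ R2 = {ADF}.
Closure of {ADF}: A → EF applies, adding E. So (ADF)⁺ = {ADEF}.
The closure contains neither all of R1 = {ACDF} nor all of R2 = {ABDEF}, so the common attributes are not a superkey of either fragment. The join is lossy.

No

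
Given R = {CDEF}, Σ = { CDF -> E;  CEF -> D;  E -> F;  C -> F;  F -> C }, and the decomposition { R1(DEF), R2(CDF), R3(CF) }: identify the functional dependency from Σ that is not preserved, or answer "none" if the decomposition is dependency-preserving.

none

CDF → E: restricted closure across fragments reaches E.
CEF → D: restricted closure across fragments reaches D.
E → F lies within R1.
C → F lies within R2.
F → C lies within R2.
Every dependency is enforceable on the fragments, so the decomposition is dependency-preserving.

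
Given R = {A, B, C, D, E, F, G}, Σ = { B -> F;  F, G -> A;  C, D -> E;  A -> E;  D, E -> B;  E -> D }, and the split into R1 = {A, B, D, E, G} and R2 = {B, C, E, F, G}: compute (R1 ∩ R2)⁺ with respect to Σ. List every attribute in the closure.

R1 ∩ R2 = {B, E, G}.
B → F applies, adding F
F, G → A applies, adding A
E → D applies, adding D
Closure: {A, B, D, E, F, G}.

A, B, D, E, F, G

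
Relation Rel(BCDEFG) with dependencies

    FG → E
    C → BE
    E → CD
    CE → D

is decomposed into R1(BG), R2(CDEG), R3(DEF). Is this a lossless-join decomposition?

No

Chase test. Columns are BCDEFG; row i has aⱼ where attribute j ∈ Ri, else bᵢⱼ.
Initial tableau (one row per fragment):
  row 1: a1 b12 b13 b14 b15 a6
  row 2: b21 a2 a3 a4 b25 a6
  row 3: b31 b32 a3 a4 a5 b36
Rows 2 and 3 agree on E; apply E→CD and equate their CD entries.
Rows 2 and 3 agree on C; apply C→BE and equate their BE entries.
No row becomes fully distinguished — the join is lossy.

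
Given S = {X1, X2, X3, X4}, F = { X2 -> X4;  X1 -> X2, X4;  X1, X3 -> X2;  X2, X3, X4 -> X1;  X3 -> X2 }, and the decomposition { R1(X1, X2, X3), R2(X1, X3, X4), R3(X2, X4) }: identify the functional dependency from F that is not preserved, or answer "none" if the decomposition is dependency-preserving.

X2 → X4 lies within R3.
X1 → X2, X4: restricted closure across fragments reaches X2, X4.
X1, X3 → X2 lies within R1.
X2, X3, X4 → X1: restricted closure across fragments reaches X1.
X3 → X2 lies within R1.
Every dependency is enforceable on the fragments, so the decomposition is dependency-preserving.

none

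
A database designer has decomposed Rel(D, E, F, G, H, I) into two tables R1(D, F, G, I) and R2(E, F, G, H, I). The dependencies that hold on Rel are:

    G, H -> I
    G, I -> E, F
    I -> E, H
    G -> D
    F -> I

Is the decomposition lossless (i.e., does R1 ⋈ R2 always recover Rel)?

Yes

Common attributes: R1 ∩ R2 = {F, G, I}.
Closure of {F, G, I}: G, I → E, F applies, adding E; I → E, H applies, adding H; G → D applies, adding D. So (F, G, I)⁺ = {D, E, F, G, H, I}.
This closure contains every attribute of R1, so R1 ∩ R2 → R1. The join is lossless.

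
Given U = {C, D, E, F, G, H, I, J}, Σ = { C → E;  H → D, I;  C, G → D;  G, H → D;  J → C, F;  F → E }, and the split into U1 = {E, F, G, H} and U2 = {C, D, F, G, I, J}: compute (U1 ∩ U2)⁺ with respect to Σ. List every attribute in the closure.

E, F, G

U1 ∩ U2 = {F, G}.
F → E applies, adding E
Closure: {E, F, G}.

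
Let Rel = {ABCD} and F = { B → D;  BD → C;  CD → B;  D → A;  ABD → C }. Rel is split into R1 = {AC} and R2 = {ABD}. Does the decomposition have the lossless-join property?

Common attributes: R1 ∩ R2 = {A}.
No dependency enlarges {A}, so (A)⁺ = {A}.
The closure contains neither all of R1 = {AC} nor all of R2 = {ABD}, so the common attributes are not a superkey of either fragment. The join is lossy.

No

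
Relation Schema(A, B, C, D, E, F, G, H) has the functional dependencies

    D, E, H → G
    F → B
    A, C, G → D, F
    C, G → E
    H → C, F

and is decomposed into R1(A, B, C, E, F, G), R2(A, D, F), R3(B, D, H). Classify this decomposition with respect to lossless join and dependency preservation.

Lossless test (chase): Rows 1 and 2 agree on F; apply F→B and equate their B entries. No row becomes fully distinguished — the join is lossy.
Dependency preservation: the restricted closure of {D, E, H} across the fragments never reaches {G}, so D, E, H → G cannot be enforced without a join — not preserved.

lossy and not dependency-preserving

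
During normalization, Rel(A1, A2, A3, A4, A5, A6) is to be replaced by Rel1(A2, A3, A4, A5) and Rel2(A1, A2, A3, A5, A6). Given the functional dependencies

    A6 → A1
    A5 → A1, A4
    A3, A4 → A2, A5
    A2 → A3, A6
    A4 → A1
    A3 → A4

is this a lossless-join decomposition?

Common attributes: Rel1 ∩ Rel2 = {A2, A3, A5}.
Closure of {A2, A3, A5}: A5 → A1, A4 applies, adding A1, A4; A2 → A3, A6 applies, adding A6. So (A2, A3, A5)⁺ = {A1, A2, A3, A4, A5, A6}.
This closure contains every attribute of Rel1, so Rel1 ∩ Rel2 → Rel1. The join is lossless.

Yes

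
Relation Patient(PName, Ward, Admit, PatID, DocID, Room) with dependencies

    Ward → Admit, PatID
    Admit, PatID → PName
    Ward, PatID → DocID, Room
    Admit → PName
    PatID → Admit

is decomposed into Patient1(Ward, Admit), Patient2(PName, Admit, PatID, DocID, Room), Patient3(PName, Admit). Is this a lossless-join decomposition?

No

Chase test. Columns are PName, Ward, Admit, PatID, DocID, Room; row i has aⱼ where attribute j ∈ Patienti, else bᵢⱼ.
Initial tableau (one row per fragment):
  row 1: b11 a2 a3 b14 b15 b16
  row 2: a1 b22 a3 a4 a5 a6
  row 3: a1 b32 a3 b34 b35 b36
Rows 1 and 2 agree on Admit; apply Admit→PName and equate their PName entries.
No row becomes fully distinguished — the join is lossy.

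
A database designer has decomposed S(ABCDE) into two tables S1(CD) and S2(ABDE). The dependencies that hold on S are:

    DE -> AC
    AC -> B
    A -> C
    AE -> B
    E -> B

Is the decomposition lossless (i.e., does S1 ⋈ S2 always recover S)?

Common attributes: S1 ∩ S2 = {D}.
No dependency enlarges {D}, so (D)⁺ = {D}.
The closure contains neither all of S1 = {CD} nor all of S2 = {ABDE}, so the common attributes are not a superkey of either fragment. The join is lossy.

No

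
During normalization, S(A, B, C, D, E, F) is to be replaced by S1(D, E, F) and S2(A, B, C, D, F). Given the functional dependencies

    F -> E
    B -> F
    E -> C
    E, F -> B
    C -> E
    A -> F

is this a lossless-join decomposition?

Yes

Common attributes: S1 ∩ S2 = {D, F}.
Closure of {D, F}: F → E applies, adding E; E → C applies, adding C; E, F → B applies, adding B. So (D, F)⁺ = {B, C, D, E, F}.
This closure contains every attribute of S1, so S1 ∩ S2 → S1. The join is lossless.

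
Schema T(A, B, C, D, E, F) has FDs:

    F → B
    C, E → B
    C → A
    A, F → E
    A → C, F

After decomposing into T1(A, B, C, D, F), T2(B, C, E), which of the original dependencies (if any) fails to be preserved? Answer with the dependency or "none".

none

F → B lies within T1.
C, E → B lies within T2.
C → A lies within T1.
A, F → E: restricted closure across fragments reaches E.
A → C, F lies within T1.
Every dependency is enforceable on the fragments, so the decomposition is dependency-preserving.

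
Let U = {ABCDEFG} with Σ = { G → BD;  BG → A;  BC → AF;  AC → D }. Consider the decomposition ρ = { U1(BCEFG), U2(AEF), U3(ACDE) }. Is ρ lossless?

Chase test. Columns are ABCDEFG; row i has aⱼ where attribute j ∈ Ui, else bᵢⱼ.
Initial tableau (one row per fragment):
  row 1: b11 a2 a3 b14 a5 a6 a7
  row 2: a1 b22 b23 b24 a5 a6 b27
  row 3: a1 b32 a3 a4 a5 b36 b37
No row becomes fully distinguished — the join is lossy.

No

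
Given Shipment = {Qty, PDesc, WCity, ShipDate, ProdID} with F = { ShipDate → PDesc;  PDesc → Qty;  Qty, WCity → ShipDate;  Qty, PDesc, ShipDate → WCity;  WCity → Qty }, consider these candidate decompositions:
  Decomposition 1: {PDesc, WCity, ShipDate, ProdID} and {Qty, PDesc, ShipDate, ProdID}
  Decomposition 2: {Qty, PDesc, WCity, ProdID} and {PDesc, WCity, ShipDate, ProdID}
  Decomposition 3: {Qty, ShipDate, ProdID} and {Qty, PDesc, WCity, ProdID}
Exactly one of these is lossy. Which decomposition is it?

Decomposition 1: common = {PDesc, ShipDate, ProdID}, closure = {Qty, PDesc, WCity, ShipDate, ProdID} → lossless.
Decomposition 2: common = {PDesc, WCity, ProdID}, closure = {Qty, PDesc, WCity, ShipDate, ProdID} → lossless.
Decomposition 3: common = {Qty, ProdID}, closure = {Qty, ProdID} → lossy.

Decomposition 3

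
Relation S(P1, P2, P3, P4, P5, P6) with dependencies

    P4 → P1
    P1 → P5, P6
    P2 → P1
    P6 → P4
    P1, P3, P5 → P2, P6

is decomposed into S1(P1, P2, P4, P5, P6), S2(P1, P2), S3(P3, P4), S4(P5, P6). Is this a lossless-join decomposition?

Chase test. Columns are P1, P2, P3, P4, P5, P6; row i has aⱼ where attribute j ∈ Si, else bᵢⱼ.
Initial tableau (one row per fragment):
  row 1: a1 a2 b13 a4 a5 a6
  row 2: a1 a2 b23 b24 b25 b26
  row 3: b31 b32 a3 a4 b35 b36
  row 4: b41 b42 b43 b44 a5 a6
Rows 1 and 3 agree on P4; apply P4→P1 and equate their P1 entries.
Rows 1 and 2 agree on P1; apply P1→P5, P6 and equate their P5, P6 entries.
Rows 1 and 3 agree on P1; apply P1→P5, P6 and equate their P5, P6 entries.
Rows 1 and 2 agree on P6; apply P6→P4 and equate their P4 entries.
Rows 1 and 4 agree on P6; apply P6→P4 and equate their P4 entries.
Rows 1 and 4 agree on P4; apply P4→P1 and equate their P1 entries.
No row becomes fully distinguished — the join is lossy.

No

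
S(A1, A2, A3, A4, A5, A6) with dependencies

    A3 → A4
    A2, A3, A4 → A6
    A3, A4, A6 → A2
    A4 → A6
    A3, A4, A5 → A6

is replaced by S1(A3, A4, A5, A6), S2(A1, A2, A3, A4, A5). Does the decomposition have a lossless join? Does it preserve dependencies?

lossless and dependency-preserving

Lossless test: (A3, A4, A5)⁺ = {A2, A3, A4, A5, A6}, which contains all of one fragment — lossless.
Dependency preservation: A2, A3, A4 → A6; A3, A4, A6 → A2 are not contained in any single fragment, but the restricted closure of each left-hand side across the fragments still reaches the right-hand side; the remaining FDs each lie inside some fragment. All dependencies are preserved.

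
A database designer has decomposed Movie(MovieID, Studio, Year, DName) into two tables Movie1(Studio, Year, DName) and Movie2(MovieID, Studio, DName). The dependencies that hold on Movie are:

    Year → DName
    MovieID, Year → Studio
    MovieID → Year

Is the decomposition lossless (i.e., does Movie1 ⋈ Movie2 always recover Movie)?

No

Common attributes: Movie1 ∩ Movie2 = {Studio, DName}.
No dependency enlarges {Studio, DName}, so (Studio, DName)⁺ = {Studio, DName}.
The closure contains neither all of Movie1 = {Studio, Year, DName} nor all of Movie2 = {MovieID, Studio, DName}, so the common attributes are not a superkey of either fragment. The join is lossy.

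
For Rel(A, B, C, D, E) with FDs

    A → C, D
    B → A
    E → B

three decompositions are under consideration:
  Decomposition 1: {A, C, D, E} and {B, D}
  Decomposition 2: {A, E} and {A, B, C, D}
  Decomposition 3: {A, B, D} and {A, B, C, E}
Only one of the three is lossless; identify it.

Decomposition 1: common = {D}, closure = {D} → lossy.
Decomposition 2: common = {A}, closure = {A, C, D} → lossy.
Decomposition 3: common = {A, B}, closure = {A, B, C, D} → lossless.

Decomposition 3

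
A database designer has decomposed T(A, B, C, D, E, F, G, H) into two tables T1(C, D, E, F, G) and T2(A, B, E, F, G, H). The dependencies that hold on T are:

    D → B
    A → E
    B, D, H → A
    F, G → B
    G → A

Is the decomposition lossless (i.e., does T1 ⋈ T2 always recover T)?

Common attributes: T1 ∩ T2 = {E, F, G}.
Closure of {E, F, G}: F, G → B applies, adding B; G → A applies, adding A. So (E, F, G)⁺ = {A, B, E, F, G}.
The closure contains neither all of T1 = {C, D, E, F, G} nor all of T2 = {A, B, E, F, G, H}, so the common attributes are not a superkey of either fragment. The join is lossy.

No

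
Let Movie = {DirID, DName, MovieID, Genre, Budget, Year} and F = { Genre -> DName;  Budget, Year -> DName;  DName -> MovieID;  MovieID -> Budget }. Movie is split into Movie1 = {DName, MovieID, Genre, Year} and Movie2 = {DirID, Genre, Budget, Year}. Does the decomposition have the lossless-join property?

Yes

Common attributes: Movie1 ∩ Movie2 = {Genre, Year}.
Closure of {Genre, Year}: Genre → DName applies, adding DName; DName → MovieID applies, adding MovieID; MovieID → Budget applies, adding Budget. So (Genre, Year)⁺ = {DName, MovieID, Genre, Budget, Year}.
This closure contains every attribute of Movie1, so Movie1 ∩ Movie2 → Movie1. The join is lossless.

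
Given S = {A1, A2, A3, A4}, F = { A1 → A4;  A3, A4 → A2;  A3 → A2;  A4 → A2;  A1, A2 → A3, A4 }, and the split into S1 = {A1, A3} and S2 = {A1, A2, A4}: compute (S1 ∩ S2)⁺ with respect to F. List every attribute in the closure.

S1 ∩ S2 = {A1}.
A1 → A4 applies, adding A4
A4 → A2 applies, adding A2
A1, A2 → A3, A4 applies, adding A3
Closure: {A1, A2, A3, A4}.

A1, A2, A3, A4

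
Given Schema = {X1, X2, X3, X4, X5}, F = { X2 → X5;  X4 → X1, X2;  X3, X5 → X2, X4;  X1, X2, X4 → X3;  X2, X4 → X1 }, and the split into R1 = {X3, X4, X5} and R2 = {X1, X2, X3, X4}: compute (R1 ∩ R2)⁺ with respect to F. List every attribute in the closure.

X1, X2, X3, X4, X5

R1 ∩ R2 = {X3, X4}.
X4 → X1, X2 applies, adding X1, X2
X2 → X5 applies, adding X5
Closure: {X1, X2, X3, X4, X5}.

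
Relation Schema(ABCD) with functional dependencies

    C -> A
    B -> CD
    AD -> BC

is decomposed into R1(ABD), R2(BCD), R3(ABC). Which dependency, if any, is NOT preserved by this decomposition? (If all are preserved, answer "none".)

C → A lies within R3.
B → CD lies within R2.
AD → BC: restricted closure across fragments reaches BC.
Every dependency is enforceable on the fragments, so the decomposition is dependency-preserving.

none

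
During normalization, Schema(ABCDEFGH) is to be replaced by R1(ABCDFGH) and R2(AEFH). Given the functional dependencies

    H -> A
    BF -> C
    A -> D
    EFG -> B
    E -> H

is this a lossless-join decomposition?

Common attributes: R1 ∩ R2 = {AFH}.
Closure of {AFH}: A → D applies, adding D. So (AFH)⁺ = {ADFH}.
The closure contains neither all of R1 = {ABCDFGH} nor all of R2 = {AEFH}, so the common attributes are not a superkey of either fragment. The join is lossy.

No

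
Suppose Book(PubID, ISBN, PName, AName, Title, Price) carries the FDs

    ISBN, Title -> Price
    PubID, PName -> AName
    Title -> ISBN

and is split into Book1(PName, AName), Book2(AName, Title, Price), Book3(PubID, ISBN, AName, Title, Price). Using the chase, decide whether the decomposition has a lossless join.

No

Chase test. Columns are PubID, ISBN, PName, AName, Title, Price; row i has aⱼ where attribute j ∈ Booki, else bᵢⱼ.
Initial tableau (one row per fragment):
  row 1: b11 b12 a3 a4 b15 b16
  row 2: b21 b22 b23 a4 a5 a6
  row 3: a1 a2 b33 a4 a5 a6
Rows 2 and 3 agree on Title; apply Title→ISBN and equate their ISBN entries.
No row becomes fully distinguished — the join is lossy.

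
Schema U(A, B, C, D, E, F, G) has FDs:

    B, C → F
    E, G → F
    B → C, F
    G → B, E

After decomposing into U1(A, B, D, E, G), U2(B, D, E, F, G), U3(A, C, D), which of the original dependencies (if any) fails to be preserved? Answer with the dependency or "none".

Check B → C, F: no single fragment contains all of {B, C, F}, and the restricted closure of {B} across the fragments never reaches {C, F}.
B, C → F is preserved.
E, G → F is preserved.
G → B, E is preserved.

B → C, F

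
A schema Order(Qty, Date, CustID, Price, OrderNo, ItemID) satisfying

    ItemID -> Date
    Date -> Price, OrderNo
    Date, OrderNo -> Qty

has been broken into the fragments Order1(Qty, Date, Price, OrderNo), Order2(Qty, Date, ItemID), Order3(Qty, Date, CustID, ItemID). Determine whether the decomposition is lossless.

Yes

Chase test. Columns are Qty, Date, CustID, Price, OrderNo, ItemID; row i has aⱼ where attribute j ∈ Orderi, else bᵢⱼ.
Initial tableau (one row per fragment):
  row 1: a1 a2 b13 a4 a5 b16
  row 2: a1 a2 b23 b24 b25 a6
  row 3: a1 a2 a3 b34 b35 a6
Rows 1 and 2 agree on Date; apply Date→Price, OrderNo and equate their Price, OrderNo entries.
Rows 1 and 3 agree on Date; apply Date→Price, OrderNo and equate their Price, OrderNo entries.
Row 3 is now all distinguished symbols — the join is lossless.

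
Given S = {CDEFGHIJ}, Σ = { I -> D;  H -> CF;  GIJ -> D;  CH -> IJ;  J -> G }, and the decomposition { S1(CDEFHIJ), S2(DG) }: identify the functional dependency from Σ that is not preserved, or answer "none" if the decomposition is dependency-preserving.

J -> G

Check J → G: no single fragment contains all of {GJ}, and the restricted closure of {J} across the fragments never reaches {G}.
I → D is preserved.
H → CF is preserved.
GIJ → D is preserved.
CH → IJ is preserved.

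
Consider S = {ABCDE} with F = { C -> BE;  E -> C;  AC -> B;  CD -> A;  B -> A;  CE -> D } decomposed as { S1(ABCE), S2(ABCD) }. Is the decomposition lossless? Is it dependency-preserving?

lossless and dependency-preserving

Lossless test: (ABC)⁺ = {ABCDE}, which contains all of one fragment — lossless.
Dependency preservation: CE → D is not contained in any single fragment, but the restricted closure of its left-hand side across the fragments still reaches the right-hand side; the remaining FDs each lie inside some fragment. All dependencies are preserved.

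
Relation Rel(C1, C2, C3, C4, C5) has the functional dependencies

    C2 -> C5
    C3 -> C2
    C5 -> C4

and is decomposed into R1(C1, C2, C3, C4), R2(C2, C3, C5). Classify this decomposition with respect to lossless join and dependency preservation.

lossless but not dependency-preserving

Lossless test: (C2, C3)⁺ = {C2, C3, C4, C5}, which contains all of one fragment — lossless.
Dependency preservation: the restricted closure of {C5} across the fragments never reaches {C4}, so C5 → C4 cannot be enforced without a join — not preserved.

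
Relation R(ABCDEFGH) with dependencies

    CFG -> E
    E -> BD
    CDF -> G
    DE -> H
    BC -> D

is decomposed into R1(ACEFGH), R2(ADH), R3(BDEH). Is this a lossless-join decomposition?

Yes

Chase test. Columns are ABCDEFGH; row i has aⱼ where attribute j ∈ Ri, else bᵢⱼ.
Initial tableau (one row per fragment):
  row 1: a1 b12 a3 b14 a5 a6 a7 a8
  row 2: a1 b22 b23 a4 b25 b26 b27 a8
  row 3: b31 a2 b33 a4 a5 b36 b37 a8
Rows 1 and 3 agree on E; apply E→BD and equate their BD entries.
Row 1 is now all distinguished symbols — the join is lossless.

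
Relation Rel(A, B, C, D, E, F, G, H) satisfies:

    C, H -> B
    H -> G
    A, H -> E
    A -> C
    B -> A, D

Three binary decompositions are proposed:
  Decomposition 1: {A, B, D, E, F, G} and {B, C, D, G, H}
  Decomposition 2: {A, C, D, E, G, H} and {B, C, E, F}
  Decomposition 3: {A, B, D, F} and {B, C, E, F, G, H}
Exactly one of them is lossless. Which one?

Decomposition 1: common = {B, D, G}, closure = {A, B, C, D, G} → lossy.
Decomposition 2: common = {C, E}, closure = {C, E} → lossy.
Decomposition 3: common = {B, F}, closure = {A, B, C, D, F} → lossless.

Decomposition 3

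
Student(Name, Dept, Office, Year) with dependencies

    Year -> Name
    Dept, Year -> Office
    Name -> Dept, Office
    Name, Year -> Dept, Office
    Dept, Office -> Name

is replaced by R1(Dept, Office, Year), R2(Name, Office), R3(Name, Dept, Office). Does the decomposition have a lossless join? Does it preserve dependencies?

Lossless test (chase): Rows 2 and 3 agree on Name; apply Name→Dept, Office and equate their Dept, Office entries. Rows 1 and 2 agree on Dept, Office; apply Dept, Office→Name and equate their Name entries. Row 1 is now all distinguished symbols — the join is lossless.
Dependency preservation: Year → Name; Name, Year → Dept, Office are not contained in any single fragment, but the restricted closure of each left-hand side across the fragments still reaches the right-hand side; the remaining FDs each lie inside some fragment. All dependencies are preserved.

lossless and dependency-preserving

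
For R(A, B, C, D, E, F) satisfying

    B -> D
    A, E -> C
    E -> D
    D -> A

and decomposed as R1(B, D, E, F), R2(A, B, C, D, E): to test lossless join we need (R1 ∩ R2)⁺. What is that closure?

A, B, C, D, E

R1 ∩ R2 = {B, D, E}.
D → A applies, adding A
A, E → C applies, adding C
Closure: {A, B, C, D, E}.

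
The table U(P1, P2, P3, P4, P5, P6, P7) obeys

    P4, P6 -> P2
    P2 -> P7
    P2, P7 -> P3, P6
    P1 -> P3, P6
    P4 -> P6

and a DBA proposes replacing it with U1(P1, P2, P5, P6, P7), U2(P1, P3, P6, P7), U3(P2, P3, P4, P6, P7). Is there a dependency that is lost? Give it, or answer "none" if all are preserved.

none

P4, P6 → P2 lies within U3.
P2 → P7 lies within U1.
P2, P7 → P3, P6 lies within U3.
P1 → P3, P6 lies within U2.
P4 → P6 lies within U3.
Every dependency is enforceable on the fragments, so the decomposition is dependency-preserving.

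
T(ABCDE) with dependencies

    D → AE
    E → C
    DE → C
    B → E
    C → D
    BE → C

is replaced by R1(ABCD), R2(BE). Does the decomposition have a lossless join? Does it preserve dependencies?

Lossless test: (B)⁺ = {ABCDE}, which contains all of one fragment — lossless.
Dependency preservation: the restricted closure of {D} across the fragments never reaches {AE}, so D → AE cannot be enforced without a join — not preserved.

lossless but not dependency-preserving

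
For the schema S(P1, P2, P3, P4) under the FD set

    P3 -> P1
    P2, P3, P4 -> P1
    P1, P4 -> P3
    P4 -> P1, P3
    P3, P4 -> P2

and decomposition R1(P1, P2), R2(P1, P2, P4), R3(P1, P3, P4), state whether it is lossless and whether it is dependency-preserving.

lossless and dependency-preserving

Lossless test (chase): Rows 2 and 3 agree on P1, P4; apply P1, P4→P3 and equate their P3 entries. Rows 2 and 3 agree on P3, P4; apply P3, P4→P2 and equate their P2 entries. Row 2 is now all distinguished symbols — the join is lossless.
Dependency preservation: P2, P3, P4 → P1; P3, P4 → P2 are not contained in any single fragment, but the restricted closure of each left-hand side across the fragments still reaches the right-hand side; the remaining FDs each lie inside some fragment. All dependencies are preserved.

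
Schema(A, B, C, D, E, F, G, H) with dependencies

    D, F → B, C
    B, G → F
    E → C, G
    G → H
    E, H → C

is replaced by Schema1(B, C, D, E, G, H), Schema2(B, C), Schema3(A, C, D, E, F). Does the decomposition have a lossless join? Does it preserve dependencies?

Lossless test (chase): Rows 1 and 3 agree on E; apply E→C, G and equate their C, G entries. Rows 1 and 3 agree on G; apply G→H and equate their H entries. No row becomes fully distinguished — the join is lossy.
Dependency preservation: the restricted closure of {D, F} across the fragments never reaches {B, C}, so D, F → B, C cannot be enforced without a join — not preserved.

lossy and not dependency-preserving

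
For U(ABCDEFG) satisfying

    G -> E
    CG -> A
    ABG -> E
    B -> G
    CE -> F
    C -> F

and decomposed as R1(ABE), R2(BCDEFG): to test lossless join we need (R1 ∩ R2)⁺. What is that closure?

BEG

R1 ∩ R2 = {BE}.
B → G applies, adding G
Closure: {BEG}.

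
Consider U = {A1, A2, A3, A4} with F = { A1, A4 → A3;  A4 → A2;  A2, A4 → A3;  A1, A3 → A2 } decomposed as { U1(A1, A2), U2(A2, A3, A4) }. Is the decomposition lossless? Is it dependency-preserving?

Lossless test: (A2)⁺ = {A2}, which is a superkey of neither fragment — lossy.
Dependency preservation: the restricted closure of {A1, A3} across the fragments never reaches {A2}, so A1, A3 → A2 cannot be enforced without a join — not preserved.

lossy and not dependency-preserving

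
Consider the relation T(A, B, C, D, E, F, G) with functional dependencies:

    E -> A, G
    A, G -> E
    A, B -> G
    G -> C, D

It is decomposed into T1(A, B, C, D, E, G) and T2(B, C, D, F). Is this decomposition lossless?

No

Common attributes: T1 ∩ T2 = {B, C, D}.
No dependency enlarges {B, C, D}, so (B, C, D)⁺ = {B, C, D}.
The closure contains neither all of T1 = {A, B, C, D, E, G} nor all of T2 = {B, C, D, F}, so the common attributes are not a superkey of either fragment. The join is lossy.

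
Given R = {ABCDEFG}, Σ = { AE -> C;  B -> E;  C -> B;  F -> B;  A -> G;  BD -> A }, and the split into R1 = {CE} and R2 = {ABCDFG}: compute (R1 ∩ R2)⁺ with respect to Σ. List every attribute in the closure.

R1 ∩ R2 = {C}.
C → B applies, adding B
B → E applies, adding E
Closure: {BCE}.

BCE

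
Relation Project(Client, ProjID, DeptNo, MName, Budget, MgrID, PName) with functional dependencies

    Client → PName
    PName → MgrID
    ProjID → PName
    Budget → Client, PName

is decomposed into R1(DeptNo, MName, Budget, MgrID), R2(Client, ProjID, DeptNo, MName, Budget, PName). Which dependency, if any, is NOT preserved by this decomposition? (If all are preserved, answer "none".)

Check PName → MgrID: no single fragment contains all of {MgrID, PName}, and the restricted closure of {PName} across the fragments never reaches {MgrID}.
Client → PName is preserved.
ProjID → PName is preserved.
Budget → Client, PName is preserved.

PName → MgrID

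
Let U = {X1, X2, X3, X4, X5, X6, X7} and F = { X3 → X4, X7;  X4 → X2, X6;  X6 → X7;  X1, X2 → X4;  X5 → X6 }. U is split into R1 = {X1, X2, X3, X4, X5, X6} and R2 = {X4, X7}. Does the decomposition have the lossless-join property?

Yes

Common attributes: R1 ∩ R2 = {X4}.
Closure of {X4}: X4 → X2, X6 applies, adding X2, X6; X6 → X7 applies, adding X7. So (X4)⁺ = {X2, X4, X6, X7}.
This closure contains every attribute of R2, so R1 ∩ R2 → R2. The join is lossless.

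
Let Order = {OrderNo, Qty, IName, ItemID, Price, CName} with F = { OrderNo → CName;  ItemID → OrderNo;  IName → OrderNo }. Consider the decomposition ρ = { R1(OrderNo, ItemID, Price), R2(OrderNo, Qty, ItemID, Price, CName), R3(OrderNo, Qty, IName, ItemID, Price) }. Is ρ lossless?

Yes

Chase test. Columns are OrderNo, Qty, IName, ItemID, Price, CName; row i has aⱼ where attribute j ∈ Ri, else bᵢⱼ.
Initial tableau (one row per fragment):
  row 1: a1 b12 b13 a4 a5 b16
  row 2: a1 a2 b23 a4 a5 a6
  row 3: a1 a2 a3 a4 a5 b36
Rows 1 and 2 agree on OrderNo; apply OrderNo→CName and equate their CName entries.
Rows 1 and 3 agree on OrderNo; apply OrderNo→CName and equate their CName entries.
Row 3 is now all distinguished symbols — the join is lossless.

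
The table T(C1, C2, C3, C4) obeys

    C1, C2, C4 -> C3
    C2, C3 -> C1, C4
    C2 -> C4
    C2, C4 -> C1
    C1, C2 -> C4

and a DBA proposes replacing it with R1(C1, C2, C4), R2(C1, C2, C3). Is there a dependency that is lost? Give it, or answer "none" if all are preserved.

C1, C2, C4 → C3: restricted closure across fragments reaches C3.
C2, C3 → C1, C4: restricted closure across fragments reaches C1, C4.
C2 → C4 lies within R1.
C2, C4 → C1 lies within R1.
C1, C2 → C4 lies within R1.
Every dependency is enforceable on the fragments, so the decomposition is dependency-preserving.

none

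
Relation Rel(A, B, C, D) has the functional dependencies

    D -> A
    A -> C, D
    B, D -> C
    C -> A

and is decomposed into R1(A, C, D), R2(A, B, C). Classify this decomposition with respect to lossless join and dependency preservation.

Lossless test: (A, C)⁺ = {A, C, D}, which contains all of one fragment — lossless.
Dependency preservation: B, D → C is not contained in any single fragment, but the restricted closure of its left-hand side across the fragments still reaches the right-hand side; the remaining FDs each lie inside some fragment. All dependencies are preserved.

lossless and dependency-preserving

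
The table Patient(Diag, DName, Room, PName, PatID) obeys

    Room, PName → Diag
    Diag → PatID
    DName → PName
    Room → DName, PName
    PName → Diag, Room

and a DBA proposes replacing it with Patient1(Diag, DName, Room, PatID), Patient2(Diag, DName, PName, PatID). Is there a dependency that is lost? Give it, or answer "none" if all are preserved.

Room, PName → Diag: restricted closure across fragments reaches Diag.
Diag → PatID lies within Patient1.
DName → PName lies within Patient2.
Room → DName, PName: restricted closure across fragments reaches DName, PName.
PName → Diag, Room: restricted closure across fragments reaches Diag, Room.
Every dependency is enforceable on the fragments, so the decomposition is dependency-preserving.

none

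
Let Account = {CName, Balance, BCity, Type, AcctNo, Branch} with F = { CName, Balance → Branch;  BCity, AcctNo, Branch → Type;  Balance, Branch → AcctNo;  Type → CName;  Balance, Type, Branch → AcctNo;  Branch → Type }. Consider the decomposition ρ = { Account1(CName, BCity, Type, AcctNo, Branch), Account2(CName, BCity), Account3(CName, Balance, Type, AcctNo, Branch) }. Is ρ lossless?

No

Chase test. Columns are CName, Balance, BCity, Type, AcctNo, Branch; row i has aⱼ where attribute j ∈ Accounti, else bᵢⱼ.
Initial tableau (one row per fragment):
  row 1: a1 b12 a3 a4 a5 a6
  row 2: a1 b22 a3 b24 b25 b26
  row 3: a1 a2 b33 a4 a5 a6
No row becomes fully distinguished — the join is lossy.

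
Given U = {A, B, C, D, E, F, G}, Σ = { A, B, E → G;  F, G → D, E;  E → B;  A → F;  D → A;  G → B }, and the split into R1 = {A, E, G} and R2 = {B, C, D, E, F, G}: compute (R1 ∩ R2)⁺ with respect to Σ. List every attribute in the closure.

R1 ∩ R2 = {E, G}.
E → B applies, adding B
Closure: {B, E, G}.

B, E, G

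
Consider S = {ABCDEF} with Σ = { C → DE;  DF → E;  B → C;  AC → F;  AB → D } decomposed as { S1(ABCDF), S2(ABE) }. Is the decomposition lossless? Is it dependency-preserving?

Lossless test: (AB)⁺ = {ABCDEF}, which contains all of one fragment — lossless.
Dependency preservation: the restricted closure of {C} across the fragments never reaches {DE}, so C → DE cannot be enforced without a join — not preserved.

lossless but not dependency-preserving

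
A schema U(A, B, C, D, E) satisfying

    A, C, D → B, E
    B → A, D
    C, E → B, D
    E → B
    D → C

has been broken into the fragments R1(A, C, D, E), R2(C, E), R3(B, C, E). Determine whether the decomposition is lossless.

Yes

Chase test. Columns are A, B, C, D, E; row i has aⱼ where attribute j ∈ Ri, else bᵢⱼ.
Initial tableau (one row per fragment):
  row 1: a1 b12 a3 a4 a5
  row 2: b21 b22 a3 b24 a5
  row 3: b31 a2 a3 b34 a5
Rows 1 and 2 agree on C, E; apply C, E→B, D and equate their B, D entries.
Rows 1 and 3 agree on C, E; apply C, E→B, D and equate their B, D entries.
Rows 1 and 2 agree on B; apply B→A, D and equate their A, D entries.
Rows 1 and 3 agree on B; apply B→A, D and equate their A, D entries.
Row 1 is now all distinguished symbols — the join is lossless.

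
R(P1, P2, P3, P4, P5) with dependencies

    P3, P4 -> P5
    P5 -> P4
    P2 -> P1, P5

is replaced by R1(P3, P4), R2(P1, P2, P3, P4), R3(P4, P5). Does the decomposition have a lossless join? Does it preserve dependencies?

lossy and not dependency-preserving

Lossless test (chase): Rows 1 and 2 agree on P3, P4; apply P3, P4→P5 and equate their P5 entries. No row becomes fully distinguished — the join is lossy.
Dependency preservation: the restricted closure of {P3, P4} across the fragments never reaches {P5}, so P3, P4 → P5 cannot be enforced without a join — not preserved.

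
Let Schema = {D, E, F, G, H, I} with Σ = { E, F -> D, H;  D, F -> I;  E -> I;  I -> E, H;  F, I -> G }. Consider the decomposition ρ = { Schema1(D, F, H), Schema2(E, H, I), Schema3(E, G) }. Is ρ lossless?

Chase test. Columns are D, E, F, G, H, I; row i has aⱼ where attribute j ∈ Schemai, else bᵢⱼ.
Initial tableau (one row per fragment):
  row 1: a1 b12 a3 b14 a5 b16
  row 2: b21 a2 b23 b24 a5 a6
  row 3: b31 a2 b33 a4 b35 b36
Rows 2 and 3 agree on E; apply E→I and equate their I entries.
Rows 2 and 3 agree on I; apply I→E, H and equate their E, H entries.
No row becomes fully distinguished — the join is lossy.

No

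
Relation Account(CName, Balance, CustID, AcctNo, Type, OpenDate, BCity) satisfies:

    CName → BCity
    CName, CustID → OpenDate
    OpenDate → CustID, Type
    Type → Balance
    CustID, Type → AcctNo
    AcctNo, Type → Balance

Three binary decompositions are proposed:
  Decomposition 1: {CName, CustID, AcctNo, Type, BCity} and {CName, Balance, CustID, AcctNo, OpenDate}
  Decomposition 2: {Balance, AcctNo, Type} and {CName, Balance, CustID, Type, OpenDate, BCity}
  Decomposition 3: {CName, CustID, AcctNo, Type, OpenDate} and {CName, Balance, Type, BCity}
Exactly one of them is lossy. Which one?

Decomposition 1: common = {CName, CustID, AcctNo}, closure = {CName, Balance, CustID, AcctNo, Type, OpenDate, BCity} → lossless.
Decomposition 2: common = {Balance, Type}, closure = {Balance, Type} → lossy.
Decomposition 3: common = {CName, Type}, closure = {CName, Balance, Type, BCity} → lossless.

Decomposition 2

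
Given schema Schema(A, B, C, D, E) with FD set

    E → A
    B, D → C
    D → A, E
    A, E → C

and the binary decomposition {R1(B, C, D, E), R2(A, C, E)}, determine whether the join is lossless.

Yes

Common attributes: R1 ∩ R2 = {C, E}.
Closure of {C, E}: E → A applies, adding A. So (C, E)⁺ = {A, C, E}.
This closure contains every attribute of R2, so R1 ∩ R2 → R2. The join is lossless.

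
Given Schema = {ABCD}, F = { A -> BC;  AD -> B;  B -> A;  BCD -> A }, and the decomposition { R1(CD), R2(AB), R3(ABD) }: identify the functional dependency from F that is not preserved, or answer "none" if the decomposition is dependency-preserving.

A -> BC

Check A → BC: no single fragment contains all of {ABC}, and the restricted closure of {A} across the fragments never reaches {BC}.
AD → B is preserved.
B → A is preserved.
BCD → A is preserved.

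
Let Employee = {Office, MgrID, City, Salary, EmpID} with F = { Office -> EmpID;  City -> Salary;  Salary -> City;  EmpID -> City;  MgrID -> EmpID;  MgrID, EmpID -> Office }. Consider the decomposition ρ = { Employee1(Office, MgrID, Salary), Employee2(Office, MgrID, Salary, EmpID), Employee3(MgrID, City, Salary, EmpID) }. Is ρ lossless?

Chase test. Columns are Office, MgrID, City, Salary, EmpID; row i has aⱼ where attribute j ∈ Employeei, else bᵢⱼ.
Initial tableau (one row per fragment):
  row 1: a1 a2 b13 a4 b15
  row 2: a1 a2 b23 a4 a5
  row 3: b31 a2 a3 a4 a5
Rows 1 and 2 agree on Office; apply Office→EmpID and equate their EmpID entries.
Rows 1 and 2 agree on Salary; apply Salary→City and equate their City entries.
Rows 1 and 3 agree on Salary; apply Salary→City and equate their City entries.
Rows 1 and 3 agree on MgrID, EmpID; apply MgrID, EmpID→Office and equate their Office entries.
Row 1 is now all distinguished symbols — the join is lossless.

Yes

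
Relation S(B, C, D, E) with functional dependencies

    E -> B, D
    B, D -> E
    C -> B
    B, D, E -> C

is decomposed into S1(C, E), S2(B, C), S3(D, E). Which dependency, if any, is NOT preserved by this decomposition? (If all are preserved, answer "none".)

Check B, D → E: no single fragment contains all of {B, D, E}, and the restricted closure of {B, D} across the fragments never reaches {E}.
E → B, D is preserved.
C → B is preserved.
B, D, E → C is preserved.

B, D -> E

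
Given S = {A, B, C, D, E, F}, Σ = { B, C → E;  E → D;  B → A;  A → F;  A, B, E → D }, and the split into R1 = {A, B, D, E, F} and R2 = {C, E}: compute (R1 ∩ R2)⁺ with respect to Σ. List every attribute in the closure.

D, E

R1 ∩ R2 = {E}.
E → D applies, adding D
Closure: {D, E}.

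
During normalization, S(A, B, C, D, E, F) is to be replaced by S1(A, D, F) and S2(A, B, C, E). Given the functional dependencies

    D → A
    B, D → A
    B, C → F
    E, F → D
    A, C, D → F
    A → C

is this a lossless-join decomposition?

No

Common attributes: S1 ∩ S2 = {A}.
Closure of {A}: A → C applies, adding C. So (A)⁺ = {A, C}.
The closure contains neither all of S1 = {A, D, F} nor all of S2 = {A, B, C, E}, so the common attributes are not a superkey of either fragment. The join is lossy.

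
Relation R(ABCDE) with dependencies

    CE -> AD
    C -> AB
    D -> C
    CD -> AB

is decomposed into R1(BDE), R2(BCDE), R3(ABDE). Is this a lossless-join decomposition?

Yes

Chase test. Columns are ABCDE; row i has aⱼ where attribute j ∈ Ri, else bᵢⱼ.
Initial tableau (one row per fragment):
  row 1: b11 a2 b13 a4 a5
  row 2: b21 a2 a3 a4 a5
  row 3: a1 a2 b33 a4 a5
Rows 1 and 2 agree on D; apply D→C and equate their C entries.
Rows 1 and 3 agree on D; apply D→C and equate their C entries.
Rows 1 and 2 agree on CD; apply CD→AB and equate their AB entries.
Rows 1 and 3 agree on CD; apply CD→AB and equate their AB entries.
Row 1 is now all distinguished symbols — the join is lossless.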